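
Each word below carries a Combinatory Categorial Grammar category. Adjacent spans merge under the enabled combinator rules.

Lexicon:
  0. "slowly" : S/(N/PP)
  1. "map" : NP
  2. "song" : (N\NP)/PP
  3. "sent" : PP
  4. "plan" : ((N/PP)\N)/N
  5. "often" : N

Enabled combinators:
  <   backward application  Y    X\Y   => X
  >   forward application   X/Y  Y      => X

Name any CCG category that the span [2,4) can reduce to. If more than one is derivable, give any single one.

N\NP

[0,6] S   >
  [0,1] "slowly" : S/(N/PP)
  [1,6] N/PP   <
    [1,4] N   <
      [1,2] "map" : NP
      [2,4] N\NP   >
        [2,3] "song" : (N\NP)/PP
        [3,4] "sent" : PP
    [4,6] (N/PP)\N   >
      [4,5] "plan" : ((N/PP)\N)/N
      [5,6] "often" : N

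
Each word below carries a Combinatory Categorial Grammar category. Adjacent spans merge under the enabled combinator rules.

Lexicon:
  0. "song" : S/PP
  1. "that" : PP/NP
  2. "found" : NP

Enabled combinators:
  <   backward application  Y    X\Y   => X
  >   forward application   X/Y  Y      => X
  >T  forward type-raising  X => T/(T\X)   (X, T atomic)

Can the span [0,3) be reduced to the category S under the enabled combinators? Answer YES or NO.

YES

[0,3] S   >
  [0,1] "song" : S/PP
  [1,3] PP   >
    [1,2] "that" : PP/NP
    [2,3] "found" : NP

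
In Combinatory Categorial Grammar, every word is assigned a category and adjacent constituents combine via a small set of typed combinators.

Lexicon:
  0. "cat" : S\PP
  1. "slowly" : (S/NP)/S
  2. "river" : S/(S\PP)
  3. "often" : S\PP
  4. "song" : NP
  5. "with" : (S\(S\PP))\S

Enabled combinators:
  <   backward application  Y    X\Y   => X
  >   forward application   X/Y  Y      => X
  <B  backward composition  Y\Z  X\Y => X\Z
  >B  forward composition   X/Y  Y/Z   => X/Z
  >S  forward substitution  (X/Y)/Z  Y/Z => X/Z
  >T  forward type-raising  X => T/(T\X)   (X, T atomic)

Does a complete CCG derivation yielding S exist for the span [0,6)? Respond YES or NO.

[0,6] S   <
  [0,1] "cat" : S\PP
  [1,6] S\(S\PP)   <
    [1,5] S   >
      [1,4] S/NP   >
        [1,2] "slowly" : (S/NP)/S
        [2,4] S   >
          [2,3] "river" : S/(S\PP)
          [3,4] "often" : S\PP
      [4,5] "song" : NP
    [5,6] "with" : (S\(S\PP))\S

YES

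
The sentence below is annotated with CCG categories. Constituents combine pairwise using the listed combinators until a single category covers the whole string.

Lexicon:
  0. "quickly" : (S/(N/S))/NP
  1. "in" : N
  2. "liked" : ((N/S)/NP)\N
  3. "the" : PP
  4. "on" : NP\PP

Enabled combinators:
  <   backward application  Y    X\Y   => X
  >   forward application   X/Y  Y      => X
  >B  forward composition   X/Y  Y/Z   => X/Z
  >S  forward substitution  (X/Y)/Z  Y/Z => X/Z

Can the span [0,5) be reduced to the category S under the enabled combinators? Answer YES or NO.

YES

[0,5] S   >
  [0,3] S/NP   >S
    [0,1] "quickly" : (S/(N/S))/NP
    [1,3] (N/S)/NP   <
      [1,2] "in" : N
      [2,3] "liked" : ((N/S)/NP)\N
  [3,5] NP   <
    [3,4] "the" : PP
    [4,5] "on" : NP\PP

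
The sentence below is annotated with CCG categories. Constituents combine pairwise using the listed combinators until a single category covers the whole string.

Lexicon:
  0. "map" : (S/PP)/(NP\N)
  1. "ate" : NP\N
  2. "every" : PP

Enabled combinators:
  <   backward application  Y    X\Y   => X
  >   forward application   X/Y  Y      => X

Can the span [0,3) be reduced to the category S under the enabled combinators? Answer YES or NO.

YES

[0,3] S   >
  [0,2] S/PP   >
    [0,1] "map" : (S/PP)/(NP\N)
    [1,2] "ate" : NP\N
  [2,3] "every" : PP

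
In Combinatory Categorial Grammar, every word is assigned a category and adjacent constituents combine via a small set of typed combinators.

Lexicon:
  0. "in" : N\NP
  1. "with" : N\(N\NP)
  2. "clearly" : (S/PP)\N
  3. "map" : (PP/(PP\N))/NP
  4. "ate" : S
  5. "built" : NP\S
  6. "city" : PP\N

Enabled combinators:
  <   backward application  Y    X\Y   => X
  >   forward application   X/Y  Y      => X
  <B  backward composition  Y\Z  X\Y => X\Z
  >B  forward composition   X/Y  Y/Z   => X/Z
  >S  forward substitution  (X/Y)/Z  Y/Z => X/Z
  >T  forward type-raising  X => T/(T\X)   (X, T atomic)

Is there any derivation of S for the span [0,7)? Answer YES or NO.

YES

[0,7] S   >
  [0,3] S/PP   <
    [0,2] N   <
      [0,1] "in" : N\NP
      [1,2] "with" : N\(N\NP)
    [2,3] "clearly" : (S/PP)\N
  [3,7] PP   >
    [3,6] PP/(PP\N)   >
      [3,4] "map" : (PP/(PP\N))/NP
      [4,6] NP   >
        [4,5] NP/(NP\S)   >T
          [4,5] "ate" : S
        [5,6] "built" : NP\S
    [6,7] "city" : PP\N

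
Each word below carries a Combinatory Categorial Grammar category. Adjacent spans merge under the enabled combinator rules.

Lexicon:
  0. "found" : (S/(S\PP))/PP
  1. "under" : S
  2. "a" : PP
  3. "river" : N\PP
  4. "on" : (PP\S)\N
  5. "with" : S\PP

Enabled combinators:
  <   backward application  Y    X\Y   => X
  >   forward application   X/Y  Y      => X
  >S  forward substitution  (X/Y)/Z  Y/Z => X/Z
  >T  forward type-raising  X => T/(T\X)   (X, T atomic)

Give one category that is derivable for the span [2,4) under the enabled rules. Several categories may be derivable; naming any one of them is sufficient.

[0,6] S   >
  [0,5] S/(S\PP)   >
    [0,1] "found" : (S/(S\PP))/PP
    [1,5] PP   <
      [1,2] "under" : S
      [2,5] PP\S   <
        [2,4] N   >
          [2,3] N/(N\PP)   >T
            [2,3] "a" : PP
          [3,4] "river" : N\PP
        [4,5] "on" : (PP\S)\N
  [5,6] "with" : S\PP

N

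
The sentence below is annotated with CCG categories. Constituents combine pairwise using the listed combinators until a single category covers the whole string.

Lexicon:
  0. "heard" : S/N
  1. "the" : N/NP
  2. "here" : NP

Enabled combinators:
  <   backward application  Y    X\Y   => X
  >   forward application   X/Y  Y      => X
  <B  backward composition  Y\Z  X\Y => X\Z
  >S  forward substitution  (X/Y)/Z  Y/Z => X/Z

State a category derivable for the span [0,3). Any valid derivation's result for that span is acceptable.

S

[0,3] S   >
  [0,1] "heard" : S/N
  [1,3] N   >
    [1,2] "the" : N/NP
    [2,3] "here" : NP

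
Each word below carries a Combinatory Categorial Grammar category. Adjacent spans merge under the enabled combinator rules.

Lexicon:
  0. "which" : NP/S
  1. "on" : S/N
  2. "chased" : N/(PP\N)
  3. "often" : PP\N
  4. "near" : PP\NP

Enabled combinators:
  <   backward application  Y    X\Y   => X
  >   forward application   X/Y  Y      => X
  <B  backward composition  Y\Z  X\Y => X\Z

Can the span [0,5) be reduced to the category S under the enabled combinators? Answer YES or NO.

NO

NP/S S/N N/(PP\N) PP\N PP\NP
CKY chart[0,5] = {PP}; S ∉ chart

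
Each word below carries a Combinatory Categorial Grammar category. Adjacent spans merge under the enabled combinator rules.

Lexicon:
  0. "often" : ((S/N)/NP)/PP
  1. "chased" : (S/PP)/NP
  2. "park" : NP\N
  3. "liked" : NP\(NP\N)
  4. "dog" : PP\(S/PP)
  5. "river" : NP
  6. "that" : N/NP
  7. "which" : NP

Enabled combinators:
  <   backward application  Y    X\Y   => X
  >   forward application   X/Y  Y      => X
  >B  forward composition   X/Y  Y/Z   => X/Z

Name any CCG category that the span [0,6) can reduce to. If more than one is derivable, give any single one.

S/N

[0,8] S   >
  [0,6] S/N   >
    [0,5] (S/N)/NP   >
      [0,1] "often" : ((S/N)/NP)/PP
      [1,5] PP   <
        [1,4] S/PP   >
          [1,2] "chased" : (S/PP)/NP
          [2,4] NP   <
            [2,3] "park" : NP\N
            [3,4] "liked" : NP\(NP\N)
        [4,5] "dog" : PP\(S/PP)
    [5,6] "river" : NP
  [6,8] N   >
    [6,7] "that" : N/NP
    [7,8] "which" : NP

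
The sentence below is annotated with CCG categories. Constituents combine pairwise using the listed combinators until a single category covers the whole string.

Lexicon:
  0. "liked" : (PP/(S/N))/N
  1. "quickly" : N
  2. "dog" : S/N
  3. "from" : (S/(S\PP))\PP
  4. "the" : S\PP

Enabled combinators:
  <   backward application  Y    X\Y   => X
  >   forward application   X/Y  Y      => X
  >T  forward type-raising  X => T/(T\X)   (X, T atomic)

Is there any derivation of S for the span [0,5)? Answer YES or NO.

YES

[0,5] S   >
  [0,4] S/(S\PP)   <
    [0,3] PP   >
      [0,2] PP/(S/N)   >
        [0,1] "liked" : (PP/(S/N))/N
        [1,2] "quickly" : N
      [2,3] "dog" : S/N
    [3,4] "from" : (S/(S\PP))\PP
  [4,5] "the" : S\PP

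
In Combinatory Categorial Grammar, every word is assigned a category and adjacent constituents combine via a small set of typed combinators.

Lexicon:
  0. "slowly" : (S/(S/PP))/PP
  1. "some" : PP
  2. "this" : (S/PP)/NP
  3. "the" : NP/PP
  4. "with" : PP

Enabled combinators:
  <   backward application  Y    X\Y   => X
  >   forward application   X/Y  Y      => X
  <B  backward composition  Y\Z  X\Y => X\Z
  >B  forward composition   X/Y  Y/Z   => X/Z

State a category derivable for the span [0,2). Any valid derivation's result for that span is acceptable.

S/(S/PP)

[0,5] S   >
  [0,3] S/NP   >B
    [0,2] S/(S/PP)   >
      [0,1] "slowly" : (S/(S/PP))/PP
      [1,2] "some" : PP
    [2,3] "this" : (S/PP)/NP
  [3,5] NP   >
    [3,4] "the" : NP/PP
    [4,5] "with" : PP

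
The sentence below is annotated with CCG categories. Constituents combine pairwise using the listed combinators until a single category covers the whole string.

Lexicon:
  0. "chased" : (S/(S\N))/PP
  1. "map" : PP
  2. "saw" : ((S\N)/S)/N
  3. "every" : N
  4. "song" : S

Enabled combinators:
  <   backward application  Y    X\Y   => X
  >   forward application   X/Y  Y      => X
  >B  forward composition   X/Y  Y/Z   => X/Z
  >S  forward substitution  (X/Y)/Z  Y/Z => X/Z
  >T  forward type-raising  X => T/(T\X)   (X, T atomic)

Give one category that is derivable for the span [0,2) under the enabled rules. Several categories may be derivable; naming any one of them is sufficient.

S/(S\N)

[0,5] S   >
  [0,2] S/(S\N)   >
    [0,1] "chased" : (S/(S\N))/PP
    [1,2] "map" : PP
  [2,5] S\N   >
    [2,4] (S\N)/S   >
      [2,3] "saw" : ((S\N)/S)/N
      [3,4] "every" : N
    [4,5] "song" : S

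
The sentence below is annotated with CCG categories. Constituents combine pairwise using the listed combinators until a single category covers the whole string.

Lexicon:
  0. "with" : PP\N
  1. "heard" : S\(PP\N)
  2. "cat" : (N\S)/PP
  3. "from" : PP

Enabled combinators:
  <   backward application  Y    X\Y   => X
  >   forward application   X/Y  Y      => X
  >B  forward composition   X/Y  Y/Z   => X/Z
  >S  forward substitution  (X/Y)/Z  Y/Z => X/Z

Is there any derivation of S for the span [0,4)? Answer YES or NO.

NO

PP\N S\(PP\N) (N\S)/PP PP
CKY chart[0,4] = {N}; S ∉ chart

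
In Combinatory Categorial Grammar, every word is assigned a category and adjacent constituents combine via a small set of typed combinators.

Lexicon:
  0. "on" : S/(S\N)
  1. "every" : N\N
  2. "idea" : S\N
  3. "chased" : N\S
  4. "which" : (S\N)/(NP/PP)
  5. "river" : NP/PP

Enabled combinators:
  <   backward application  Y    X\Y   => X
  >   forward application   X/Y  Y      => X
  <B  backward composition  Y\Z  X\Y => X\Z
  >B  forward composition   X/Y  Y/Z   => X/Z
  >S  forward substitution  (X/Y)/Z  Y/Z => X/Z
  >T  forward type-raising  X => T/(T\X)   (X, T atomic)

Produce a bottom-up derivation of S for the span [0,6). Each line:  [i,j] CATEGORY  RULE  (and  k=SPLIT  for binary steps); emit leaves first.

[0,6] S   >
  [0,1] "on" : S/(S\N)
  [1,6] S\N   <B
    [1,4] N\N   <B
      [1,3] S\N   <B
        [1,2] "every" : N\N
        [2,3] "idea" : S\N
      [3,4] "chased" : N\S
    [4,6] S\N   >
      [4,5] "which" : (S\N)/(NP/PP)
      [5,6] "river" : NP/PP

[0,1] S/(S\N)  lex  "on"
[1,2] N\N  lex  "every"
[2,3] S\N  lex  "idea"
[1,3] S\N  <B  k=2
[3,4] N\S  lex  "chased"
[1,4] N\N  <B  k=3
[4,5] (S\N)/(NP/PP)  lex  "which"
[5,6] NP/PP  lex  "river"
[4,6] S\N  >  k=5
[1,6] S\N  <B  k=4
[0,6] S  >  k=1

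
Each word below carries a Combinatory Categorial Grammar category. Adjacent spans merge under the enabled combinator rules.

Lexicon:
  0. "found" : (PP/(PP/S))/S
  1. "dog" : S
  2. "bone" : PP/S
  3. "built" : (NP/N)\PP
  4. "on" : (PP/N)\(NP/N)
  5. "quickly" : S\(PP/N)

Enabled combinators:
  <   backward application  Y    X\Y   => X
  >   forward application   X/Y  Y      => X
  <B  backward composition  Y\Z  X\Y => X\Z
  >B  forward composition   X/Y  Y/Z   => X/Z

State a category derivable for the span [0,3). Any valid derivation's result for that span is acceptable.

[0,6] S   <
  [0,5] PP/N   <
    [0,4] NP/N   <
      [0,3] PP   >
        [0,2] PP/(PP/S)   >
          [0,1] "found" : (PP/(PP/S))/S
          [1,2] "dog" : S
        [2,3] "bone" : PP/S
      [3,4] "built" : (NP/N)\PP
    [4,5] "on" : (PP/N)\(NP/N)
  [5,6] "quickly" : S\(PP/N)

PP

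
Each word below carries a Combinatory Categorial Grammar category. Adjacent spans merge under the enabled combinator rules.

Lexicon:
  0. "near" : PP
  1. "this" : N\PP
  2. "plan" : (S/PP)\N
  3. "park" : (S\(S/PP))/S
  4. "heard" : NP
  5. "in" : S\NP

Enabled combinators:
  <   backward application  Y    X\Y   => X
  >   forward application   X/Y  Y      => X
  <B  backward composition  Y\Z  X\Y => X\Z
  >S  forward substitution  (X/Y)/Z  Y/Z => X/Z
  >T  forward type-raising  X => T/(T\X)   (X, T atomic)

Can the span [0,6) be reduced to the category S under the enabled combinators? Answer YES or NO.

[0,6] S   <
  [0,3] S/PP   <
    [0,2] N   <
      [0,1] "near" : PP
      [1,2] "this" : N\PP
    [2,3] "plan" : (S/PP)\N
  [3,6] S\(S/PP)   >
    [3,4] "park" : (S\(S/PP))/S
    [4,6] S   >
      [4,5] S/(S\NP)   >T
        [4,5] "heard" : NP
      [5,6] "in" : S\NP

YES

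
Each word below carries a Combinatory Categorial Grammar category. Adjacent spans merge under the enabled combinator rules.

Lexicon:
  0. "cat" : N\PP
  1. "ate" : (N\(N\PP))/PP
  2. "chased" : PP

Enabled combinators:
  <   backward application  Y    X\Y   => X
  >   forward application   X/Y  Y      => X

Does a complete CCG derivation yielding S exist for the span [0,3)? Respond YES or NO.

N\PP (N\(N\PP))/PP PP
CKY chart[0,3] = {N}; S ∉ chart

NO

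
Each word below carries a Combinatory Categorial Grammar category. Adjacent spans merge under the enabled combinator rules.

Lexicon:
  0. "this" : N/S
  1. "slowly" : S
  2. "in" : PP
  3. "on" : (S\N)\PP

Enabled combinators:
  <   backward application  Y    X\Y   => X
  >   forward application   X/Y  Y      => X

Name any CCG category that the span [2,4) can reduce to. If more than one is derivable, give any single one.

S\N

[0,4] S   <
  [0,2] N   >
    [0,1] "this" : N/S
    [1,2] "slowly" : S
  [2,4] S\N   <
    [2,3] "in" : PP
    [3,4] "on" : (S\N)\PP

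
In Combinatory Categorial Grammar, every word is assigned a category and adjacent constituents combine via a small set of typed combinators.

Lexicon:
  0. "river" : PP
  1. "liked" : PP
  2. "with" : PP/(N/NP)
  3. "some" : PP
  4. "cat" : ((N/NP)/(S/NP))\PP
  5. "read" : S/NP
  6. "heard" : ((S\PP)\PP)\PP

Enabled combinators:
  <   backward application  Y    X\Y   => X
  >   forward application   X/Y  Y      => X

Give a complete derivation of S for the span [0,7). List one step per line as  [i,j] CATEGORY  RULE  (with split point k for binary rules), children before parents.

[0,7] S   <
  [0,1] "river" : PP
  [1,7] S\PP   <
    [1,2] "liked" : PP
    [2,7] (S\PP)\PP   <
      [2,6] PP   >
        [2,3] "with" : PP/(N/NP)
        [3,6] N/NP   >
          [3,5] (N/NP)/(S/NP)   <
            [3,4] "some" : PP
            [4,5] "cat" : ((N/NP)/(S/NP))\PP
          [5,6] "read" : S/NP
      [6,7] "heard" : ((S\PP)\PP)\PP

[0,1] PP  lex  "river"
[1,2] PP  lex  "liked"
[2,3] PP/(N/NP)  lex  "with"
[3,4] PP  lex  "some"
[4,5] ((N/NP)/(S/NP))\PP  lex  "cat"
[3,5] (N/NP)/(S/NP)  <  k=4
[5,6] S/NP  lex  "read"
[3,6] N/NP  >  k=5
[2,6] PP  >  k=3
[6,7] ((S\PP)\PP)\PP  lex  "heard"
[2,7] (S\PP)\PP  <  k=6
[1,7] S\PP  <  k=2
[0,7] S  <  k=1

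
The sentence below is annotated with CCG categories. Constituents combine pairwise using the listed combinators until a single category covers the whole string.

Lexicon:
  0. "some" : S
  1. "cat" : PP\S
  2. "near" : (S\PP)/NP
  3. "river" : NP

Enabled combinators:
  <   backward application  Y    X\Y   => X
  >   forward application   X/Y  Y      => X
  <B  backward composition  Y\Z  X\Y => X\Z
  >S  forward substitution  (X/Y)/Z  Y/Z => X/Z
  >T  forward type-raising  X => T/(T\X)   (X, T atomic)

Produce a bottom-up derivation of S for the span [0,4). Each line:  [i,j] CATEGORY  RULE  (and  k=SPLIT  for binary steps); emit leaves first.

[0,1] S  lex  "some"
[1,2] PP\S  lex  "cat"
[0,2] PP  <  k=1
[2,3] (S\PP)/NP  lex  "near"
[3,4] NP  lex  "river"
[2,4] S\PP  >  k=3
[0,4] S  <  k=2

[0,4] S   <
  [0,2] PP   <
    [0,1] "some" : S
    [1,2] "cat" : PP\S
  [2,4] S\PP   >
    [2,3] "near" : (S\PP)/NP
    [3,4] "river" : NP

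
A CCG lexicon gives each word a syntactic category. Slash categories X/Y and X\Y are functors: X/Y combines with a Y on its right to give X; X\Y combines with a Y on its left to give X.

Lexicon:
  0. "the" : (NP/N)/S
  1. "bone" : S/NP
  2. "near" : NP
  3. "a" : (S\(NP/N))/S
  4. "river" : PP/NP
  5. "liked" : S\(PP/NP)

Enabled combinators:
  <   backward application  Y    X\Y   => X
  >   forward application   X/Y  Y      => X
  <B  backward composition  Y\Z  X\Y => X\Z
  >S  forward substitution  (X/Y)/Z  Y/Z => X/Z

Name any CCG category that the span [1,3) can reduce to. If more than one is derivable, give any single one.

[0,6] S   <
  [0,3] NP/N   >
    [0,1] "the" : (NP/N)/S
    [1,3] S   >
      [1,2] "bone" : S/NP
      [2,3] "near" : NP
  [3,6] S\(NP/N)   >
    [3,4] "a" : (S\(NP/N))/S
    [4,6] S   <
      [4,5] "river" : PP/NP
      [5,6] "liked" : S\(PP/NP)

S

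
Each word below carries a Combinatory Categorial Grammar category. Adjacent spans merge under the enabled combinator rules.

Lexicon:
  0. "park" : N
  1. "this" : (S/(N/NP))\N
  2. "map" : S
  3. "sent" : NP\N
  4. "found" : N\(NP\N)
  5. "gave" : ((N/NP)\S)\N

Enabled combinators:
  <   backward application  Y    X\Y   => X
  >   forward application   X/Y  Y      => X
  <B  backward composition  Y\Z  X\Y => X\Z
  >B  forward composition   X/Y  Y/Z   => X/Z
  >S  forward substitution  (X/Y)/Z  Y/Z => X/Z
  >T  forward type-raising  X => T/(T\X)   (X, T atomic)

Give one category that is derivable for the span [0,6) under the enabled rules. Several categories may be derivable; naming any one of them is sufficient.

[0,6] S   >
  [0,2] S/(N/NP)   <
    [0,1] "park" : N
    [1,2] "this" : (S/(N/NP))\N
  [2,6] N/NP   <
    [2,3] "map" : S
    [3,6] (N/NP)\S   <
      [3,5] N   <
        [3,4] "sent" : NP\N
        [4,5] "found" : N\(NP\N)
      [5,6] "gave" : ((N/NP)\S)\N

S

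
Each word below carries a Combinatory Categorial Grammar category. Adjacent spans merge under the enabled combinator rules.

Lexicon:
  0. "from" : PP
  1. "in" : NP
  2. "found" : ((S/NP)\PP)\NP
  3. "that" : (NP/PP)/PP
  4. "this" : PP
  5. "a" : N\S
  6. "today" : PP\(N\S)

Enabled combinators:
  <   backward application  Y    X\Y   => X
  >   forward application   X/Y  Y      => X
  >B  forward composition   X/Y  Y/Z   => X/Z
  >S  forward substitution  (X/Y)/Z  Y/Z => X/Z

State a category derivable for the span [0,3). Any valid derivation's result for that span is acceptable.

S/NP

[0,7] S   >
  [0,3] S/NP   <
    [0,1] "from" : PP
    [1,3] (S/NP)\PP   <
      [1,2] "in" : NP
      [2,3] "found" : ((S/NP)\PP)\NP
  [3,7] NP   >
    [3,5] NP/PP   >
      [3,4] "that" : (NP/PP)/PP
      [4,5] "this" : PP
    [5,7] PP   <
      [5,6] "a" : N\S
      [6,7] "today" : PP\(N\S)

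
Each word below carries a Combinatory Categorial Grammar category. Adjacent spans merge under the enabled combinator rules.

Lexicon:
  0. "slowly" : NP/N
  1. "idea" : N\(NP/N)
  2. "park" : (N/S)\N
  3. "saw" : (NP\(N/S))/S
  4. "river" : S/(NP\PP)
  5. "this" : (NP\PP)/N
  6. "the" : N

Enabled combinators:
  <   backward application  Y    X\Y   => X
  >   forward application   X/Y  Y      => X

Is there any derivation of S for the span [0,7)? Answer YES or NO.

NP/N N\(NP/N) (N/S)\N (NP\(N/S))/S S/(NP\PP) (NP\PP)/N N
CKY chart[0,7] = {NP}; S ∉ chart

NO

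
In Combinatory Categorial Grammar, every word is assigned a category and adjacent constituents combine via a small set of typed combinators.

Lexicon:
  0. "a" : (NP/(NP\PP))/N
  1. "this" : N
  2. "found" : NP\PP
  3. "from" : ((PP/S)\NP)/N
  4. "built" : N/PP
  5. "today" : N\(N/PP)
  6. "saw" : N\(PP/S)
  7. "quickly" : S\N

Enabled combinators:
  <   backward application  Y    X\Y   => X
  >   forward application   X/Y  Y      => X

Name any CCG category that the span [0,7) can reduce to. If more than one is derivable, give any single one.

[0,8] S   <
  [0,7] N   <
    [0,6] PP/S   <
      [0,3] NP   >
        [0,2] NP/(NP\PP)   >
          [0,1] "a" : (NP/(NP\PP))/N
          [1,2] "this" : N
        [2,3] "found" : NP\PP
      [3,6] (PP/S)\NP   >
        [3,4] "from" : ((PP/S)\NP)/N
        [4,6] N   <
          [4,5] "built" : N/PP
          [5,6] "today" : N\(N/PP)
    [6,7] "saw" : N\(PP/S)
  [7,8] "quickly" : S\N

N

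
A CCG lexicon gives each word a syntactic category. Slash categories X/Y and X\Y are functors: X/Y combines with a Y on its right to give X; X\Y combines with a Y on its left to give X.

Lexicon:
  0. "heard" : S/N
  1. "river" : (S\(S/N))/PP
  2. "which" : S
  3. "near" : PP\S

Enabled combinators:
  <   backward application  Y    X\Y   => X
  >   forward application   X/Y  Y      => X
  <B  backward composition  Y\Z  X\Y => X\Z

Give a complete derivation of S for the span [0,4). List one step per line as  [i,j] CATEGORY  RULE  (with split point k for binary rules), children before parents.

[0,4] S   <
  [0,1] "heard" : S/N
  [1,4] S\(S/N)   >
    [1,2] "river" : (S\(S/N))/PP
    [2,4] PP   <
      [2,3] "which" : S
      [3,4] "near" : PP\S

[0,1] S/N  lex  "heard"
[1,2] (S\(S/N))/PP  lex  "river"
[2,3] S  lex  "which"
[3,4] PP\S  lex  "near"
[2,4] PP  <  k=3
[1,4] S\(S/N)  >  k=2
[0,4] S  <  k=1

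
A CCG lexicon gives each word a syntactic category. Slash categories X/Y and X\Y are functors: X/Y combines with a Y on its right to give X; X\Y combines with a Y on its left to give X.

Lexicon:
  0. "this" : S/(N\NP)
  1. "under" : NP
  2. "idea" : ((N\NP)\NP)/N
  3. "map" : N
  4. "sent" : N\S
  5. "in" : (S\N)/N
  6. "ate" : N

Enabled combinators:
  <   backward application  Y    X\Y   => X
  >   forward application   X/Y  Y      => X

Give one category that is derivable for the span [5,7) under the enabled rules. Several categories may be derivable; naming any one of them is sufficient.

S\N

[0,7] S   <
  [0,5] N   <
    [0,4] S   >
      [0,1] "this" : S/(N\NP)
      [1,4] N\NP   <
        [1,2] "under" : NP
        [2,4] (N\NP)\NP   >
          [2,3] "idea" : ((N\NP)\NP)/N
          [3,4] "map" : N
    [4,5] "sent" : N\S
  [5,7] S\N   >
    [5,6] "in" : (S\N)/N
    [6,7] "ate" : N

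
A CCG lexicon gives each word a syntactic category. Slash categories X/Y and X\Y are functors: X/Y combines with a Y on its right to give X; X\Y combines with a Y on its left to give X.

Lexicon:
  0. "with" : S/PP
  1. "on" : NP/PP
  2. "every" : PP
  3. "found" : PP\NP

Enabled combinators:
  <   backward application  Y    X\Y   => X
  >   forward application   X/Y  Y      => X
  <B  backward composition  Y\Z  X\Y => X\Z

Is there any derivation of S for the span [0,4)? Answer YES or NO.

[0,4] S   >
  [0,1] "with" : S/PP
  [1,4] PP   <
    [1,3] NP   >
      [1,2] "on" : NP/PP
      [2,3] "every" : PP
    [3,4] "found" : PP\NP

YES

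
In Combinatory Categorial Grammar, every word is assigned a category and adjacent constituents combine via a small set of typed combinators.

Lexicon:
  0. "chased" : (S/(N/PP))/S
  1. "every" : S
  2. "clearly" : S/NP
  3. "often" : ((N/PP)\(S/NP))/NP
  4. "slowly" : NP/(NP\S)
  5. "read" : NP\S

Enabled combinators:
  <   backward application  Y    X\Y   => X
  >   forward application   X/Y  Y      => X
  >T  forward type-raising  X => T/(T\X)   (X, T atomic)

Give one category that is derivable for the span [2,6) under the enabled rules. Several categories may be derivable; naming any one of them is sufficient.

N/PP

[0,6] S   >
  [0,2] S/(N/PP)   >
    [0,1] "chased" : (S/(N/PP))/S
    [1,2] "every" : S
  [2,6] N/PP   <
    [2,3] "clearly" : S/NP
    [3,6] (N/PP)\(S/NP)   >
      [3,4] "often" : ((N/PP)\(S/NP))/NP
      [4,6] NP   >
        [4,5] "slowly" : NP/(NP\S)
        [5,6] "read" : NP\S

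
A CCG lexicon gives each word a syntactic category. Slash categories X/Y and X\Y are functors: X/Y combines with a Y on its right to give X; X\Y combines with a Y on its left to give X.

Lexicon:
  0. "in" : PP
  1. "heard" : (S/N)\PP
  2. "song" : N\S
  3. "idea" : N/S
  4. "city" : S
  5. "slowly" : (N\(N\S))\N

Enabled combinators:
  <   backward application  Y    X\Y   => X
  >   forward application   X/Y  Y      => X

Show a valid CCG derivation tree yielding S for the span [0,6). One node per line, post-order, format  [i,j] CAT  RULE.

[0,6] S   >
  [0,2] S/N   <
    [0,1] "in" : PP
    [1,2] "heard" : (S/N)\PP
  [2,6] N   <
    [2,3] "song" : N\S
    [3,6] N\(N\S)   <
      [3,5] N   >
        [3,4] "idea" : N/S
        [4,5] "city" : S
      [5,6] "slowly" : (N\(N\S))\N

[0,1] PP  lex  "in"
[1,2] (S/N)\PP  lex  "heard"
[0,2] S/N  <  k=1
[2,3] N\S  lex  "song"
[3,4] N/S  lex  "idea"
[4,5] S  lex  "city"
[3,5] N  >  k=4
[5,6] (N\(N\S))\N  lex  "slowly"
[3,6] N\(N\S)  <  k=5
[2,6] N  <  k=3
[0,6] S  >  k=2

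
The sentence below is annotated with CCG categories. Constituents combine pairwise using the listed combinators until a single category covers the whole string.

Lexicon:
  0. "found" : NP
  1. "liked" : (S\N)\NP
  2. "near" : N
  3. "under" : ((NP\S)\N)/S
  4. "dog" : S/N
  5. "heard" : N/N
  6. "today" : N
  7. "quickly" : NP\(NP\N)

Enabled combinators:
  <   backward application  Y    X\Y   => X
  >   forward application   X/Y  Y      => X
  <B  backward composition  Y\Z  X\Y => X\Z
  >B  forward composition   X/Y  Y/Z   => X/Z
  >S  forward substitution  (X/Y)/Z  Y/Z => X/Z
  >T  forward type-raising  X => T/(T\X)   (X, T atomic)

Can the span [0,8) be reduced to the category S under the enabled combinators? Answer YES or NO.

NO

NP (S\N)\NP N ((NP\S)\N)/S S/N N/N N NP\(NP\N)
CKY chart[0,8] = {N/(N\NP), NP, NP/(NP\NP), PP/(PP\NP), S/(S\NP)}; S ∉ chart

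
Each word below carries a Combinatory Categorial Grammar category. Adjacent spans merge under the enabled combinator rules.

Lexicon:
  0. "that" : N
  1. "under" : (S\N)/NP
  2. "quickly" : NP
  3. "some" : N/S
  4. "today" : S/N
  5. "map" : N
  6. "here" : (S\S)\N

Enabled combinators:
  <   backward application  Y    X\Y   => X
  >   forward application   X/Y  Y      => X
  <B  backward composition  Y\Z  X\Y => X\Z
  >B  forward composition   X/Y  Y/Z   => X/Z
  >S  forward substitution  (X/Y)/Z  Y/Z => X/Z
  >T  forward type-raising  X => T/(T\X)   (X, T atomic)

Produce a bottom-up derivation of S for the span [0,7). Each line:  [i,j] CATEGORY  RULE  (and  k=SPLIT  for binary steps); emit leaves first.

[0,7] S   <
  [0,1] "that" : N
  [1,7] S\N   <B
    [1,3] S\N   >
      [1,2] "under" : (S\N)/NP
      [2,3] "quickly" : NP
    [3,7] S\S   <
      [3,6] N   >
        [3,4] "some" : N/S
        [4,6] S   >
          [4,5] "today" : S/N
          [5,6] "map" : N
      [6,7] "here" : (S\S)\N

[0,1] N  lex  "that"
[1,2] (S\N)/NP  lex  "under"
[2,3] NP  lex  "quickly"
[1,3] S\N  >  k=2
[3,4] N/S  lex  "some"
[4,5] S/N  lex  "today"
[5,6] N  lex  "map"
[4,6] S  >  k=5
[3,6] N  >  k=4
[6,7] (S\S)\N  lex  "here"
[3,7] S\S  <  k=6
[1,7] S\N  <B  k=3
[0,7] S  <  k=1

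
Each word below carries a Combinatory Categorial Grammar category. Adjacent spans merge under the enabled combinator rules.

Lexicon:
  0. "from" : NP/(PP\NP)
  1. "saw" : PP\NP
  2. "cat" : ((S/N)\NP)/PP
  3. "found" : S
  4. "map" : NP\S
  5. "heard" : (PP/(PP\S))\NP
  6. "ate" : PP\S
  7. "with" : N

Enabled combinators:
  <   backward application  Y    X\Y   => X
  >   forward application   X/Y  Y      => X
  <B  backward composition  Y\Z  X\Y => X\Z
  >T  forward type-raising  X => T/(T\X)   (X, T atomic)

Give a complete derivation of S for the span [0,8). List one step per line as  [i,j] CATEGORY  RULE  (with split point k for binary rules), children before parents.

[0,1] NP/(PP\NP)  lex  "from"
[1,2] PP\NP  lex  "saw"
[0,2] NP  >  k=1
[2,3] ((S/N)\NP)/PP  lex  "cat"
[3,4] S  lex  "found"
[4,5] NP\S  lex  "map"
[3,5] NP  <  k=4
[5,6] (PP/(PP\S))\NP  lex  "heard"
[3,6] PP/(PP\S)  <  k=5
[6,7] PP\S  lex  "ate"
[3,7] PP  >  k=6
[2,7] (S/N)\NP  >  k=3
[0,7] S/N  <  k=2
[7,8] N  lex  "with"
[0,8] S  >  k=7

[0,8] S   >
  [0,7] S/N   <
    [0,2] NP   >
      [0,1] "from" : NP/(PP\NP)
      [1,2] "saw" : PP\NP
    [2,7] (S/N)\NP   >
      [2,3] "cat" : ((S/N)\NP)/PP
      [3,7] PP   >
        [3,6] PP/(PP\S)   <
          [3,5] NP   <
            [3,4] "found" : S
            [4,5] "map" : NP\S
          [5,6] "heard" : (PP/(PP\S))\NP
        [6,7] "ate" : PP\S
  [7,8] "with" : N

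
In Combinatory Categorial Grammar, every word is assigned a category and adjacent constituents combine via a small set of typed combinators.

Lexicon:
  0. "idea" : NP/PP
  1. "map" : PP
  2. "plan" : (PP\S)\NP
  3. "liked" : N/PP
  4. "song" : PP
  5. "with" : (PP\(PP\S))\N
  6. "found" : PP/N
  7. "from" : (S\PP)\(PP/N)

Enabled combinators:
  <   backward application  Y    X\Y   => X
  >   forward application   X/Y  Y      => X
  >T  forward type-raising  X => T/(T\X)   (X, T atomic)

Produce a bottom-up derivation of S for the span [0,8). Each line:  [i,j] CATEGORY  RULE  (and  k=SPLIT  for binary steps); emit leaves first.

[0,1] NP/PP  lex  "idea"
[1,2] PP  lex  "map"
[0,2] NP  >  k=1
[2,3] (PP\S)\NP  lex  "plan"
[0,3] PP\S  <  k=2
[3,4] N/PP  lex  "liked"
[4,5] PP  lex  "song"
[3,5] N  >  k=4
[5,6] (PP\(PP\S))\N  lex  "with"
[3,6] PP\(PP\S)  <  k=5
[0,6] PP  <  k=3
[6,7] PP/N  lex  "found"
[7,8] (S\PP)\(PP/N)  lex  "from"
[6,8] S\PP  <  k=7
[0,8] S  <  k=6

[0,8] S   <
  [0,6] PP   <
    [0,3] PP\S   <
      [0,2] NP   >
        [0,1] "idea" : NP/PP
        [1,2] "map" : PP
      [2,3] "plan" : (PP\S)\NP
    [3,6] PP\(PP\S)   <
      [3,5] N   >
        [3,4] "liked" : N/PP
        [4,5] "song" : PP
      [5,6] "with" : (PP\(PP\S))\N
  [6,8] S\PP   <
    [6,7] "found" : PP/N
    [7,8] "from" : (S\PP)\(PP/N)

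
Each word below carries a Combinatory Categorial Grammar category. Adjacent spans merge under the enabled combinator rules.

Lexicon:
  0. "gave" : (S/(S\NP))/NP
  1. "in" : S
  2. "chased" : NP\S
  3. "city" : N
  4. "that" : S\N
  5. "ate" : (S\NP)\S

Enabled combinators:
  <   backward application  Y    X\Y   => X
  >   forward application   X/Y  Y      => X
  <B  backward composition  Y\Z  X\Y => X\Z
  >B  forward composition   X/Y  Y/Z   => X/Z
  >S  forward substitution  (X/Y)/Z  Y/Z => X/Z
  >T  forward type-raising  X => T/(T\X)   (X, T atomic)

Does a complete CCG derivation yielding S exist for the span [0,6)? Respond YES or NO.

YES

[0,6] S   >
  [0,3] S/(S\NP)   >
    [0,1] "gave" : (S/(S\NP))/NP
    [1,3] NP   >
      [1,2] NP/(NP\S)   >T
        [1,2] "in" : S
      [2,3] "chased" : NP\S
  [3,6] S\NP   <
    [3,5] S   <
      [3,4] "city" : N
      [4,5] "that" : S\N
    [5,6] "ate" : (S\NP)\S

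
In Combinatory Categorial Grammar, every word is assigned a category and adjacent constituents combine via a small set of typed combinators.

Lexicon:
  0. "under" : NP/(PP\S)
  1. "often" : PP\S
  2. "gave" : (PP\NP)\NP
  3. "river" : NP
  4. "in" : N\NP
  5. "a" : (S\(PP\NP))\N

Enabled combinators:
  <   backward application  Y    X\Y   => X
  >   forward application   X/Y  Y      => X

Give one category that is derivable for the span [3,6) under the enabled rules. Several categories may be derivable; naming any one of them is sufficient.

[0,6] S   <
  [0,3] PP\NP   <
    [0,2] NP   >
      [0,1] "under" : NP/(PP\S)
      [1,2] "often" : PP\S
    [2,3] "gave" : (PP\NP)\NP
  [3,6] S\(PP\NP)   <
    [3,5] N   <
      [3,4] "river" : NP
      [4,5] "in" : N\NP
    [5,6] "a" : (S\(PP\NP))\N

S\(PP\NP)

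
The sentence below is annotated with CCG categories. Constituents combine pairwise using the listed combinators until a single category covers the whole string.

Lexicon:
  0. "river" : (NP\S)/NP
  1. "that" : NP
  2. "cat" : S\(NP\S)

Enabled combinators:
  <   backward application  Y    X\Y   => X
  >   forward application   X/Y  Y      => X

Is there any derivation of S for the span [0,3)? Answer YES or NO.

[0,3] S   <
  [0,2] NP\S   >
    [0,1] "river" : (NP\S)/NP
    [1,2] "that" : NP
  [2,3] "cat" : S\(NP\S)

YES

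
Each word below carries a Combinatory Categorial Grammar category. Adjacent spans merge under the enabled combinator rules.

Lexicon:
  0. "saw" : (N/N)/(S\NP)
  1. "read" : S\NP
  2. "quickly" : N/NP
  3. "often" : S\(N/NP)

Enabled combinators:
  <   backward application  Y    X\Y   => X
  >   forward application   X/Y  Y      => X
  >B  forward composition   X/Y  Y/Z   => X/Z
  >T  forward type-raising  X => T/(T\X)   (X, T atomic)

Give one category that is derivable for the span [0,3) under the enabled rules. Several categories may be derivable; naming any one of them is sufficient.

N/NP

[0,4] S   <
  [0,3] N/NP   >B
    [0,2] N/N   >
      [0,1] "saw" : (N/N)/(S\NP)
      [1,2] "read" : S\NP
    [2,3] "quickly" : N/NP
  [3,4] "often" : S\(N/NP)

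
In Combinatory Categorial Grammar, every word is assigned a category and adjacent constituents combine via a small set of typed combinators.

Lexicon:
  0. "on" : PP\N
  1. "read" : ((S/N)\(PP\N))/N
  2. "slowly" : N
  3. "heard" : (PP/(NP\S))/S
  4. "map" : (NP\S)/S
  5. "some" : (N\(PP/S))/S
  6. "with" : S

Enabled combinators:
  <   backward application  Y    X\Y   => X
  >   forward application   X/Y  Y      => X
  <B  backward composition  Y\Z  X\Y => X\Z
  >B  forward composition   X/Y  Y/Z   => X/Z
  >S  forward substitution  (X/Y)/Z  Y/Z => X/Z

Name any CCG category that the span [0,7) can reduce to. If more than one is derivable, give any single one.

S

[0,7] S   >
  [0,3] S/N   <
    [0,1] "on" : PP\N
    [1,3] (S/N)\(PP\N)   >
      [1,2] "read" : ((S/N)\(PP\N))/N
      [2,3] "slowly" : N
  [3,7] N   <
    [3,5] PP/S   >S
      [3,4] "heard" : (PP/(NP\S))/S
      [4,5] "map" : (NP\S)/S
    [5,7] N\(PP/S)   >
      [5,6] "some" : (N\(PP/S))/S
      [6,7] "with" : S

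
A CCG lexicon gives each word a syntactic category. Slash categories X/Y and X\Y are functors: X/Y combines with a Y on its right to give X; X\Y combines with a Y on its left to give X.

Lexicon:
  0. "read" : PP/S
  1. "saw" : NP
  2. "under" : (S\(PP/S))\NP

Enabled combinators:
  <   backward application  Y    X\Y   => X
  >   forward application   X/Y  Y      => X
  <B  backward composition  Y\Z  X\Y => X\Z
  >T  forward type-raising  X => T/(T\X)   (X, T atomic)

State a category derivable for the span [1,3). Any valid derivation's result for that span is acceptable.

S\(PP/S)

[0,3] S   <
  [0,1] "read" : PP/S
  [1,3] S\(PP/S)   <
    [1,2] "saw" : NP
    [2,3] "under" : (S\(PP/S))\NP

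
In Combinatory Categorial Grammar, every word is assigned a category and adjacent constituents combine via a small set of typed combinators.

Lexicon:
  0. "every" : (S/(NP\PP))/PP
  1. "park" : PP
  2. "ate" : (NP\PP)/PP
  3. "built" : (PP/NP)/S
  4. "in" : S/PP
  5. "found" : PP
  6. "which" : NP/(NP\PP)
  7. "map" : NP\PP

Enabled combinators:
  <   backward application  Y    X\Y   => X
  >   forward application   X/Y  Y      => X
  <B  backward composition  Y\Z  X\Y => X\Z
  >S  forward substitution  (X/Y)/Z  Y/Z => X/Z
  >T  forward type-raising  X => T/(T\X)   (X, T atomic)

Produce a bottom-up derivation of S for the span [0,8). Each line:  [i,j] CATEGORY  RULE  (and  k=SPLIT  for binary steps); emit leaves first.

[0,8] S   >
  [0,2] S/(NP\PP)   >
    [0,1] "every" : (S/(NP\PP))/PP
    [1,2] "park" : PP
  [2,8] NP\PP   >
    [2,3] "ate" : (NP\PP)/PP
    [3,8] PP   >
      [3,6] PP/NP   >
        [3,4] "built" : (PP/NP)/S
        [4,6] S   >
          [4,5] "in" : S/PP
          [5,6] "found" : PP
      [6,8] NP   >
        [6,7] "which" : NP/(NP\PP)
        [7,8] "map" : NP\PP

[0,1] (S/(NP\PP))/PP  lex  "every"
[1,2] PP  lex  "park"
[0,2] S/(NP\PP)  >  k=1
[2,3] (NP\PP)/PP  lex  "ate"
[3,4] (PP/NP)/S  lex  "built"
[4,5] S/PP  lex  "in"
[5,6] PP  lex  "found"
[4,6] S  >  k=5
[3,6] PP/NP  >  k=4
[6,7] NP/(NP\PP)  lex  "which"
[7,8] NP\PP  lex  "map"
[6,8] NP  >  k=7
[3,8] PP  >  k=6
[2,8] NP\PP  >  k=3
[0,8] S  >  k=2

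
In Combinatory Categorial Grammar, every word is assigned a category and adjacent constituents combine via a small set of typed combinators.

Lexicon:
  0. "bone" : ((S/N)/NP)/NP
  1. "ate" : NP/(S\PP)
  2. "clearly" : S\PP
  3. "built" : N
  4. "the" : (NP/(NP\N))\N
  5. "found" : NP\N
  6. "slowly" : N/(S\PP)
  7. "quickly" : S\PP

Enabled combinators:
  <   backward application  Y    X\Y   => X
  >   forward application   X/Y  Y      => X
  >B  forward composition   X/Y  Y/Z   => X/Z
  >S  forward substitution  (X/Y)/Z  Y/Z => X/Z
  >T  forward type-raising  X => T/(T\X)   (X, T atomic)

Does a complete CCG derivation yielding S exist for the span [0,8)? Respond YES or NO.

[0,8] S   >
  [0,6] S/N   >
    [0,3] (S/N)/NP   >
      [0,1] "bone" : ((S/N)/NP)/NP
      [1,3] NP   >
        [1,2] "ate" : NP/(S\PP)
        [2,3] "clearly" : S\PP
    [3,6] NP   >
      [3,5] NP/(NP\N)   <
        [3,4] "built" : N
        [4,5] "the" : (NP/(NP\N))\N
      [5,6] "found" : NP\N
  [6,8] N   >
    [6,7] "slowly" : N/(S\PP)
    [7,8] "quickly" : S\PP

YES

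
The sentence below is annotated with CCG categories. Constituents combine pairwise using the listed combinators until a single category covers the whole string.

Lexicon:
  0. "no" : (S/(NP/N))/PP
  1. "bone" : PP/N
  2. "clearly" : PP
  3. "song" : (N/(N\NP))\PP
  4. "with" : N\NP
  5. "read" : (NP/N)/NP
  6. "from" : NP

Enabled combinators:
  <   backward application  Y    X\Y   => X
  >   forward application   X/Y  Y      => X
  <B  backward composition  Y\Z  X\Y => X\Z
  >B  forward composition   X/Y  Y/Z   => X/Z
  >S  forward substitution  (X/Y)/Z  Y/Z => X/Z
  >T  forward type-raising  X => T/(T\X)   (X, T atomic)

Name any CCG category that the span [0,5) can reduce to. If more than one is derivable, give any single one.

[0,7] S   >
  [0,5] S/(NP/N)   >
    [0,1] "no" : (S/(NP/N))/PP
    [1,5] PP   >
      [1,2] "bone" : PP/N
      [2,5] N   >
        [2,4] N/(N\NP)   <
          [2,3] "clearly" : PP
          [3,4] "song" : (N/(N\NP))\PP
        [4,5] "with" : N\NP
  [5,7] NP/N   >
    [5,6] "read" : (NP/N)/NP
    [6,7] "from" : NP

S/(NP/N)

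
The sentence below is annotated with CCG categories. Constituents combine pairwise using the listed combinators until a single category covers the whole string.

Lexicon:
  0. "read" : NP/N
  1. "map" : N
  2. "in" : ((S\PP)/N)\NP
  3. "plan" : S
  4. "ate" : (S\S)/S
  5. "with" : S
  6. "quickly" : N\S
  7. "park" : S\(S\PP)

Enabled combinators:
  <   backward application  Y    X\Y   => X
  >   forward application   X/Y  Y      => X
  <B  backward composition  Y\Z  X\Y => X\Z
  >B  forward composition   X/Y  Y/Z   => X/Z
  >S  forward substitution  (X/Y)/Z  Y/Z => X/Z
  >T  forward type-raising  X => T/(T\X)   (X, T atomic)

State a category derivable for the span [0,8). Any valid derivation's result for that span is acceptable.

S

[0,8] S   <
  [0,7] S\PP   >
    [0,3] (S\PP)/N   <
      [0,2] NP   >
        [0,1] "read" : NP/N
        [1,2] "map" : N
      [2,3] "in" : ((S\PP)/N)\NP
    [3,7] N   >
      [3,4] N/(N\S)   >T
        [3,4] "plan" : S
      [4,7] N\S   <B
        [4,6] S\S   >
          [4,5] "ate" : (S\S)/S
          [5,6] "with" : S
        [6,7] "quickly" : N\S
  [7,8] "park" : S\(S\PP)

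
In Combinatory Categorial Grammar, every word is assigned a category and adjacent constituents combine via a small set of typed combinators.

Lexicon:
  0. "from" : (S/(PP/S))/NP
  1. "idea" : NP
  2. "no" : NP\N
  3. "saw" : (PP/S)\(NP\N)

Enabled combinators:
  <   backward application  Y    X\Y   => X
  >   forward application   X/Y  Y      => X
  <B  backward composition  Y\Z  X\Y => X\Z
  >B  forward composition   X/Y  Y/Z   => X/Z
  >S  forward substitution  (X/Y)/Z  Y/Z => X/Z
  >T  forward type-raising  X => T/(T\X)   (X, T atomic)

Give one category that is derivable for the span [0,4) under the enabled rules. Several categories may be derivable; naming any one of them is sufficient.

S

[0,4] S   >
  [0,2] S/(PP/S)   >
    [0,1] "from" : (S/(PP/S))/NP
    [1,2] "idea" : NP
  [2,4] PP/S   <
    [2,3] "no" : NP\N
    [3,4] "saw" : (PP/S)\(NP\N)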